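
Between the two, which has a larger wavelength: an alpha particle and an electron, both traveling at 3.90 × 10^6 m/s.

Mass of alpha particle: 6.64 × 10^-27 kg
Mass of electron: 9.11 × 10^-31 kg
The electron has the longer wavelength.

Using λ = h/(mv), since both particles have the same velocity, the wavelength depends only on mass.

For alpha particle: λ₁ = h/(m₁v) = 2.56 × 10^-14 m
For electron: λ₂ = h/(m₂v) = 1.86 × 10^-10 m

Since λ ∝ 1/m at constant velocity, the lighter particle has the longer wavelength.

The electron has the longer de Broglie wavelength.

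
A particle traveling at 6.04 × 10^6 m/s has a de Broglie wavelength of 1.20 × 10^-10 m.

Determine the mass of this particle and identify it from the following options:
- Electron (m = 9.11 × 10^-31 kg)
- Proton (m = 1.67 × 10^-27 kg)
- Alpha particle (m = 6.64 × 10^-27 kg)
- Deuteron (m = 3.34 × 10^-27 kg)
The particle is an electron.

From λ = h/(mv), solve for mass:

m = h/(λv)
m = (6.626 × 10^-34 J·s) / (1.20 × 10^-10 m × 6.04 × 10^6 m/s)
m = 9.14 × 10^-31 kg

Comparing with the listed masses, this is closest to an electron.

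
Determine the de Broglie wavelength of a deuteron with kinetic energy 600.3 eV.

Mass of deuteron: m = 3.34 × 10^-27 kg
8.27 × 10^-13 m

Using λ = h/√(2mKE):

First convert KE to Joules: KE = 600.3 eV = 9.618 × 10^-17 J

λ = h/√(2mKE)
λ = (6.626 × 10^-34 J·s) / √(2 × 3.34 × 10^-27 kg × 9.618 × 10^-17 J)
λ = 8.27 × 10^-13 m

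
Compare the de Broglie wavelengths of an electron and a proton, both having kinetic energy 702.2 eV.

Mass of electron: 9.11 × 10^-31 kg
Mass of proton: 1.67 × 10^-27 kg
The electron has the longer wavelength.

Using λ = h/√(2mKE):

For electron: λ₁ = h/√(2m₁KE) = 4.63 × 10^-11 m
For proton: λ₂ = h/√(2m₂KE) = 1.08 × 10^-12 m

Since λ ∝ 1/√m at constant kinetic energy, the lighter particle has the longer wavelength.

The electron has the longer de Broglie wavelength.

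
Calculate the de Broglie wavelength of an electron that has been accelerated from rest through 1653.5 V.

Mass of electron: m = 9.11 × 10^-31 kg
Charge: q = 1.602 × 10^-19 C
3.02 × 10^-11 m

When a particle is accelerated through voltage V, it gains kinetic energy KE = qV.

The de Broglie wavelength is then λ = h/√(2mqV):

λ = h/√(2mqV)
λ = (6.626 × 10^-34 J·s) / √(2 × 9.11 × 10^-31 kg × 1.602 × 10^-19 C × 1653.5 V)
λ = 3.02 × 10^-11 m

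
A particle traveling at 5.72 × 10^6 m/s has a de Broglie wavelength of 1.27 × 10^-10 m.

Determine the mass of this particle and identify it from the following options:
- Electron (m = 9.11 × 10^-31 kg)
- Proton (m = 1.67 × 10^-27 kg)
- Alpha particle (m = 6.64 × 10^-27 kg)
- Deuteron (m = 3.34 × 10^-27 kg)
The particle is an electron.

From λ = h/(mv), solve for mass:

m = h/(λv)
m = (6.626 × 10^-34 J·s) / (1.27 × 10^-10 m × 5.72 × 10^6 m/s)
m = 9.12 × 10^-31 kg

Comparing with the listed masses, this is closest to an electron.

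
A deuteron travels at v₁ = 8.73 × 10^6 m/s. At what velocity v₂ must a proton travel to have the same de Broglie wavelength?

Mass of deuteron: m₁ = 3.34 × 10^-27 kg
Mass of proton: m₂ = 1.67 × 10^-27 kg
v₂ = 1.75 × 10^7 m/s

For equal de Broglie wavelengths: λ₁ = λ₂

h/(m₁v₁) = h/(m₂v₂)
m₁v₁ = m₂v₂
v₂ = v₁ · (m₁/m₂)

v₂ = 8.73 × 10^6 m/s × (3.34 × 10^-27 kg / 1.67 × 10^-27 kg)
v₂ = 1.75 × 10^7 m/s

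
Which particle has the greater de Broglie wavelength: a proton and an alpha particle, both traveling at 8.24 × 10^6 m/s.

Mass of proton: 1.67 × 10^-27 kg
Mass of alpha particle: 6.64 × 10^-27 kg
The proton has the longer wavelength.

Using λ = h/(mv), since both particles have the same velocity, the wavelength depends only on mass.

For proton: λ₁ = h/(m₁v) = 4.82 × 10^-14 m
For alpha particle: λ₂ = h/(m₂v) = 1.21 × 10^-14 m

Since λ ∝ 1/m at constant velocity, the lighter particle has the longer wavelength.

The proton has the longer de Broglie wavelength.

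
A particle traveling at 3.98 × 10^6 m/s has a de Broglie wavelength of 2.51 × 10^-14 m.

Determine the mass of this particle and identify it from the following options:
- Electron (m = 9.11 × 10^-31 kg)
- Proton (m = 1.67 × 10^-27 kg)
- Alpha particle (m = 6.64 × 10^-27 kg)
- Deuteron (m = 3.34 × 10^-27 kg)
The particle is an alpha particle.

From λ = h/(mv), solve for mass:

m = h/(λv)
m = (6.626 × 10^-34 J·s) / (2.51 × 10^-14 m × 3.98 × 10^6 m/s)
m = 6.63 × 10^-27 kg

Comparing with the listed masses, this is closest to an alpha particle.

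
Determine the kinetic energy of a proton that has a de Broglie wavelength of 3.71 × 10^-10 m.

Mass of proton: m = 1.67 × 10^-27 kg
9.55 × 10^-22 J (or 5.96 × 10^-3 eV)

From λ = h/√(2mKE), we solve for KE:

λ² = h²/(2mKE)
KE = h²/(2mλ²)
KE = (6.626 × 10^-34 J·s)² / (2 × 1.67 × 10^-27 kg × (3.71 × 10^-10 m)²)
KE = 9.55 × 10^-22 J
KE = 5.96 × 10^-3 eV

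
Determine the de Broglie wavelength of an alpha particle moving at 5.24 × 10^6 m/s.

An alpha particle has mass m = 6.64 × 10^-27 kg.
1.90 × 10^-14 m

Using the de Broglie relation λ = h/(mv):

λ = h/(mv)
λ = (6.626 × 10^-34 J·s) / (6.64 × 10^-27 kg × 5.24 × 10^6 m/s)
λ = 1.90 × 10^-14 m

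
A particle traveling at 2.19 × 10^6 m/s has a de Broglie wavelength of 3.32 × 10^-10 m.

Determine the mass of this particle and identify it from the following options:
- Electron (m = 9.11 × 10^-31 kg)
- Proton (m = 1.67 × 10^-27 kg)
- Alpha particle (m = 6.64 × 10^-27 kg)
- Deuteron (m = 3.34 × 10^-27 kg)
The particle is an electron.

From λ = h/(mv), solve for mass:

m = h/(λv)
m = (6.626 × 10^-34 J·s) / (3.32 × 10^-10 m × 2.19 × 10^6 m/s)
m = 9.11 × 10^-31 kg

Comparing with the listed masses, this is closest to an electron.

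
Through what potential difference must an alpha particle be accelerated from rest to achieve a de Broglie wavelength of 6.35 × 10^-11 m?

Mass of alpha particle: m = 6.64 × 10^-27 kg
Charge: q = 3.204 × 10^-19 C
2.56 × 10^-2 V

From λ = h/√(2mqV), we solve for V:

λ² = h²/(2mqV)
V = h²/(2mqλ²)
V = (6.626 × 10^-34 J·s)² / (2 × 6.64 × 10^-27 kg × 3.204 × 10^-19 C × (6.35 × 10^-11 m)²)
V = 2.56 × 10^-2 V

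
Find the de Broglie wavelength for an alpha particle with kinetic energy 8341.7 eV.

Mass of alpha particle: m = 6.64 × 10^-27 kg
1.57 × 10^-13 m

Using λ = h/√(2mKE):

First convert KE to Joules: KE = 8341.7 eV = 1.336 × 10^-15 J

λ = h/√(2mKE)
λ = (6.626 × 10^-34 J·s) / √(2 × 6.64 × 10^-27 kg × 1.336 × 10^-15 J)
λ = 1.57 × 10^-13 m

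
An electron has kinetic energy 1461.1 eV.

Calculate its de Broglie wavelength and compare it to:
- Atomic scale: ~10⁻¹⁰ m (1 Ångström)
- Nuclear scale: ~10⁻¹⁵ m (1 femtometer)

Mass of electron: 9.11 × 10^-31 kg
λ = 3.21 × 10^-11 m, which is between nuclear and atomic scales.

Using λ = h/√(2mKE):

KE = 1461.1 eV = 2.341 × 10^-16 J

λ = h/√(2mKE)
λ = (6.626 × 10^-34 J·s) / √(2 × 9.11 × 10^-31 kg × 2.341 × 10^-16 J)
λ = 3.21 × 10^-11 m

Comparison:
- Atomic scale (10⁻¹⁰ m): λ is 0.32× this size
- Nuclear scale (10⁻¹⁵ m): λ is 3.2e+04× this size

The wavelength is between nuclear and atomic scales.

This wavelength is appropriate for probing atomic structure but too large for nuclear physics experiments.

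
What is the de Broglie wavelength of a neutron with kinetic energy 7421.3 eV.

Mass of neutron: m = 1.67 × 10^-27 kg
3.32 × 10^-13 m

Using λ = h/√(2mKE):

First convert KE to Joules: KE = 7421.3 eV = 1.189 × 10^-15 J

λ = h/√(2mKE)
λ = (6.626 × 10^-34 J·s) / √(2 × 1.67 × 10^-27 kg × 1.189 × 10^-15 J)
λ = 3.32 × 10^-13 m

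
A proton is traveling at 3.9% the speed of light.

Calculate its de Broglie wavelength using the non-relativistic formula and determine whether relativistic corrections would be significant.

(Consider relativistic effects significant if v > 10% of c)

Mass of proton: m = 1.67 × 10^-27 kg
No, relativistic corrections are not needed.

Using the non-relativistic de Broglie formula λ = h/(mv):

v = 3.9% × c = 1.169 × 10^7 m/s

λ = h/(mv)
λ = (6.626 × 10^-34 J·s) / (1.67 × 10^-27 kg × 1.169 × 10^7 m/s)
λ = 3.39 × 10^-14 m

Since v = 3.9% of c < 10% of c, relativistic corrections are NOT significant and this non-relativistic result is a good approximation.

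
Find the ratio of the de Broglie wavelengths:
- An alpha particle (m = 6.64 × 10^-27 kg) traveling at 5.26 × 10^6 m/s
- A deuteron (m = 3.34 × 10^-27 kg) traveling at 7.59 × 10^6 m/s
λ₁/λ₂ = 0.726

Using λ = h/(mv):

λ₁ = h/(m₁v₁) = 1.90 × 10^-14 m
λ₂ = h/(m₂v₂) = 2.61 × 10^-14 m

Ratio λ₁/λ₂ = (m₂v₂)/(m₁v₁)
         = (3.34 × 10^-27 kg × 7.59 × 10^6 m/s) / (6.64 × 10^-27 kg × 5.26 × 10^6 m/s)
         = 0.726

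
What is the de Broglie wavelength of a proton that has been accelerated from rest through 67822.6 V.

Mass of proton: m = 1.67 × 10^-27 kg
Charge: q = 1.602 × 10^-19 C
1.10 × 10^-13 m

When a particle is accelerated through voltage V, it gains kinetic energy KE = qV.

The de Broglie wavelength is then λ = h/√(2mqV):

λ = h/√(2mqV)
λ = (6.626 × 10^-34 J·s) / √(2 × 1.67 × 10^-27 kg × 1.602 × 10^-19 C × 67822.6 V)
λ = 1.10 × 10^-13 m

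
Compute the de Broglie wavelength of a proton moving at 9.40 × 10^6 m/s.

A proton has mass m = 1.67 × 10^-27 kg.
4.22 × 10^-14 m

Using the de Broglie relation λ = h/(mv):

λ = h/(mv)
λ = (6.626 × 10^-34 J·s) / (1.67 × 10^-27 kg × 9.40 × 10^6 m/s)
λ = 4.22 × 10^-14 m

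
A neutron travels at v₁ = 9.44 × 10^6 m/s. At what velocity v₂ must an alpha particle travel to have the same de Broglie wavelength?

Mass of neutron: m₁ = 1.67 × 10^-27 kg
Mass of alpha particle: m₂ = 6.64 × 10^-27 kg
v₂ = 2.37 × 10^6 m/s

For equal de Broglie wavelengths: λ₁ = λ₂

h/(m₁v₁) = h/(m₂v₂)
m₁v₁ = m₂v₂
v₂ = v₁ · (m₁/m₂)

v₂ = 9.44 × 10^6 m/s × (1.67 × 10^-27 kg / 6.64 × 10^-27 kg)
v₂ = 2.37 × 10^6 m/s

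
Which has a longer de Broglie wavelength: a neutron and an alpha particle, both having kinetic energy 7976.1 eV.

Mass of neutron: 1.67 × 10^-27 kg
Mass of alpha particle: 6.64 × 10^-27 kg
The neutron has the longer wavelength.

Using λ = h/√(2mKE):

For neutron: λ₁ = h/√(2m₁KE) = 3.21 × 10^-13 m
For alpha particle: λ₂ = h/√(2m₂KE) = 1.61 × 10^-13 m

Since λ ∝ 1/√m at constant kinetic energy, the lighter particle has the longer wavelength.

The neutron has the longer de Broglie wavelength.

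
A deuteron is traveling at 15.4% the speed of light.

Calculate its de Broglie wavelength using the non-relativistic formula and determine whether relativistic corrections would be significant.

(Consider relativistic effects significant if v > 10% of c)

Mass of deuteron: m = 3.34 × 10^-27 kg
Yes, relativistic corrections are needed.

Using the non-relativistic de Broglie formula λ = h/(mv):

v = 15.4% × c = 4.617 × 10^7 m/s

λ = h/(mv)
λ = (6.626 × 10^-34 J·s) / (3.34 × 10^-27 kg × 4.617 × 10^7 m/s)
λ = 4.30 × 10^-15 m

Since v = 15.4% of c > 10% of c, relativistic corrections ARE significant and the actual wavelength would differ from this non-relativistic estimate.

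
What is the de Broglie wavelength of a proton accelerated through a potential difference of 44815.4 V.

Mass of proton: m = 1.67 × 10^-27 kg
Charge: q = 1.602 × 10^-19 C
1.35 × 10^-13 m

When a particle is accelerated through voltage V, it gains kinetic energy KE = qV.

The de Broglie wavelength is then λ = h/√(2mqV):

λ = h/√(2mqV)
λ = (6.626 × 10^-34 J·s) / √(2 × 1.67 × 10^-27 kg × 1.602 × 10^-19 C × 44815.4 V)
λ = 1.35 × 10^-13 m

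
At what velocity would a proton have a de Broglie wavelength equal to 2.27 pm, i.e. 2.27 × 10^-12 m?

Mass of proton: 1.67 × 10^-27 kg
1.75 × 10^5 m/s

From λ = h/(mv), solve for v:

v = h/(mλ)
v = (6.626 × 10^-34 J·s) / (1.67 × 10^-27 kg × 2.27 × 10^-12 m)
v = 1.75 × 10^5 m/s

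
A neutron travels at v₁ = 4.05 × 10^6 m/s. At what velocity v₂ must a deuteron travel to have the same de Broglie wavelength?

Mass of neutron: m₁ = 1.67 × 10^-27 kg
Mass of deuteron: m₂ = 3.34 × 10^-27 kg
v₂ = 2.02 × 10^6 m/s

For equal de Broglie wavelengths: λ₁ = λ₂

h/(m₁v₁) = h/(m₂v₂)
m₁v₁ = m₂v₂
v₂ = v₁ · (m₁/m₂)

v₂ = 4.05 × 10^6 m/s × (1.67 × 10^-27 kg / 3.34 × 10^-27 kg)
v₂ = 2.02 × 10^6 m/s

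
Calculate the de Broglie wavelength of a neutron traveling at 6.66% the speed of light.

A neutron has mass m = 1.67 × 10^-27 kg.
1.99 × 10^-14 m

Using the de Broglie relation λ = h/(mv):

v = 6.66% × c = 1.997 × 10^7 m/s

λ = h/(mv)
λ = (6.626 × 10^-34 J·s) / (1.67 × 10^-27 kg × 1.997 × 10^7 m/s)
λ = 1.99 × 10^-14 m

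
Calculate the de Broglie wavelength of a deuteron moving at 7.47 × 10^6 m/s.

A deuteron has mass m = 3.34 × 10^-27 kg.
2.66 × 10^-14 m

Using the de Broglie relation λ = h/(mv):

λ = h/(mv)
λ = (6.626 × 10^-34 J·s) / (3.34 × 10^-27 kg × 7.47 × 10^6 m/s)
λ = 2.66 × 10^-14 m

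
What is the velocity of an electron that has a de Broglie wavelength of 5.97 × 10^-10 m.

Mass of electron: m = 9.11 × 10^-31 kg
1.22 × 10^6 m/s

From the de Broglie relation λ = h/(mv), we solve for v:

v = h/(mλ)
v = (6.626 × 10^-34 J·s) / (9.11 × 10^-31 kg × 5.97 × 10^-10 m)
v = 1.22 × 10^6 m/s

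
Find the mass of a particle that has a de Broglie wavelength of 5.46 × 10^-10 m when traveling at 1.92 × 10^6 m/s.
6.32 × 10^-31 kg

From the de Broglie relation λ = h/(mv), we solve for m:

m = h/(λv)
m = (6.626 × 10^-34 J·s) / (5.46 × 10^-10 m × 1.92 × 10^6 m/s)
m = 6.32 × 10^-31 kg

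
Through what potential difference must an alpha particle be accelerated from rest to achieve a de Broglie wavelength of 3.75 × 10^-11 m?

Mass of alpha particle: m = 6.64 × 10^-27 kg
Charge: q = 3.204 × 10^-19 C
7.34 × 10^-2 V

From λ = h/√(2mqV), we solve for V:

λ² = h²/(2mqV)
V = h²/(2mqλ²)
V = (6.626 × 10^-34 J·s)² / (2 × 6.64 × 10^-27 kg × 3.204 × 10^-19 C × (3.75 × 10^-11 m)²)
V = 7.34 × 10^-2 V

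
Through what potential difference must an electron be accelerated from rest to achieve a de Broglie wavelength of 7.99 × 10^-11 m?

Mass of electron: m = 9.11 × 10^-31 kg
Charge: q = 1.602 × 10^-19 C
236 V

From λ = h/√(2mqV), we solve for V:

λ² = h²/(2mqV)
V = h²/(2mqλ²)
V = (6.626 × 10^-34 J·s)² / (2 × 9.11 × 10^-31 kg × 1.602 × 10^-19 C × (7.99 × 10^-11 m)²)
V = 236 V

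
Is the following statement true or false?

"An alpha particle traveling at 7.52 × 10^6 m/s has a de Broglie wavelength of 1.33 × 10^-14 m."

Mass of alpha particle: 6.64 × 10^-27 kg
True

The claim is correct.

Using λ = h/(mv):
λ = (6.626 × 10^-34 J·s) / (6.64 × 10^-27 kg × 7.52 × 10^6 m/s)
λ = 1.33 × 10^-14 m

This matches the claimed value.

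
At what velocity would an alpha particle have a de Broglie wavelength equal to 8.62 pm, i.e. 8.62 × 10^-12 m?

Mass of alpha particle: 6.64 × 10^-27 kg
1.16 × 10^4 m/s

From λ = h/(mv), solve for v:

v = h/(mλ)
v = (6.626 × 10^-34 J·s) / (6.64 × 10^-27 kg × 8.62 × 10^-12 m)
v = 1.16 × 10^4 m/s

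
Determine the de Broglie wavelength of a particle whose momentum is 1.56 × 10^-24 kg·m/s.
4.25 × 10^-10 m

Using the de Broglie relation λ = h/p:

λ = h/p
λ = (6.626 × 10^-34 J·s) / (1.56 × 10^-24 kg·m/s)
λ = 4.25 × 10^-10 m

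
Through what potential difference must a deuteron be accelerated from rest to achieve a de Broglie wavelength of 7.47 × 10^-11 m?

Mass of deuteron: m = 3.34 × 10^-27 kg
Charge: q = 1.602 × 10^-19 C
7.35 × 10^-2 V

From λ = h/√(2mqV), we solve for V:

λ² = h²/(2mqV)
V = h²/(2mqλ²)
V = (6.626 × 10^-34 J·s)² / (2 × 3.34 × 10^-27 kg × 1.602 × 10^-19 C × (7.47 × 10^-11 m)²)
V = 7.35 × 10^-2 V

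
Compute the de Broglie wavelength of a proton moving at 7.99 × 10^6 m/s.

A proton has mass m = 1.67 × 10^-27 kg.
4.97 × 10^-14 m

Using the de Broglie relation λ = h/(mv):

λ = h/(mv)
λ = (6.626 × 10^-34 J·s) / (1.67 × 10^-27 kg × 7.99 × 10^6 m/s)
λ = 4.97 × 10^-14 m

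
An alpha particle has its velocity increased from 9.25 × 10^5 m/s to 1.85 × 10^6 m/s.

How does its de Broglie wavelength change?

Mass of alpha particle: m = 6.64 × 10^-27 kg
The wavelength decreases by a factor of 2.

Using λ = h/(mv):

Initial wavelength: λ₁ = h/(mv₁) = 1.08 × 10^-13 m
Final wavelength: λ₂ = h/(mv₂) = 5.39 × 10^-14 m

Since λ ∝ 1/v, when velocity increases by a factor of 2, the wavelength decreases by a factor of 2.

λ₂/λ₁ = v₁/v₂ = 1/2

The wavelength decreases by a factor of 2.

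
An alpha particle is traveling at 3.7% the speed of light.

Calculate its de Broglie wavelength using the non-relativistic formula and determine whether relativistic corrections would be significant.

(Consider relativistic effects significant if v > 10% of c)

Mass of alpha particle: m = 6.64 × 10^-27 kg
No, relativistic corrections are not needed.

Using the non-relativistic de Broglie formula λ = h/(mv):

v = 3.7% × c = 1.109 × 10^7 m/s

λ = h/(mv)
λ = (6.626 × 10^-34 J·s) / (6.64 × 10^-27 kg × 1.109 × 10^7 m/s)
λ = 9.00 × 10^-15 m

Since v = 3.7% of c < 10% of c, relativistic corrections are NOT significant and this non-relativistic result is a good approximation.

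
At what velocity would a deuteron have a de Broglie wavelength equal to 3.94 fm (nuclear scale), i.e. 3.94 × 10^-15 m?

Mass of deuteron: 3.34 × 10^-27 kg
5.04 × 10^7 m/s

From λ = h/(mv), solve for v:

v = h/(mλ)
v = (6.626 × 10^-34 J·s) / (3.34 × 10^-27 kg × 3.94 × 10^-15 m)
v = 5.04 × 10^7 m/s

Note: This velocity is 16.8% of the speed of light, so relativistic corrections would be needed for a more accurate calculation.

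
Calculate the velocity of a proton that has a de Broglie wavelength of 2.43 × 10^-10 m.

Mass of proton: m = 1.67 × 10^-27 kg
1.63 × 10^3 m/s

From the de Broglie relation λ = h/(mv), we solve for v:

v = h/(mλ)
v = (6.626 × 10^-34 J·s) / (1.67 × 10^-27 kg × 2.43 × 10^-10 m)
v = 1.63 × 10^3 m/s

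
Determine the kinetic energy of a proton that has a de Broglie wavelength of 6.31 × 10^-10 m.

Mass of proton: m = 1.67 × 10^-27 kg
3.30 × 10^-22 J (or 2.06 × 10^-3 eV)

From λ = h/√(2mKE), we solve for KE:

λ² = h²/(2mKE)
KE = h²/(2mλ²)
KE = (6.626 × 10^-34 J·s)² / (2 × 1.67 × 10^-27 kg × (6.31 × 10^-10 m)²)
KE = 3.30 × 10^-22 J
KE = 2.06 × 10^-3 eV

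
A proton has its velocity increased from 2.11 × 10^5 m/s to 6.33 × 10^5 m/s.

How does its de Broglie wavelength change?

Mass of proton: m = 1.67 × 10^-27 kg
The wavelength decreases by a factor of 3.

Using λ = h/(mv):

Initial wavelength: λ₁ = h/(mv₁) = 1.88 × 10^-12 m
Final wavelength: λ₂ = h/(mv₂) = 6.27 × 10^-13 m

Since λ ∝ 1/v, when velocity increases by a factor of 3, the wavelength decreases by a factor of 3.

λ₂/λ₁ = v₁/v₂ = 1/3

The wavelength decreases by a factor of 3.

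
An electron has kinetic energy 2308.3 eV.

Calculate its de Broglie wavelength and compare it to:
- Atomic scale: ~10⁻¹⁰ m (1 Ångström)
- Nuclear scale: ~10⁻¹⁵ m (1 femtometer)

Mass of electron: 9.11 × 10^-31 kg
λ = 2.55 × 10^-11 m, which is between nuclear and atomic scales.

Using λ = h/√(2mKE):

KE = 2308.3 eV = 3.698 × 10^-16 J

λ = h/√(2mKE)
λ = (6.626 × 10^-34 J·s) / √(2 × 9.11 × 10^-31 kg × 3.698 × 10^-16 J)
λ = 2.55 × 10^-11 m

Comparison:
- Atomic scale (10⁻¹⁰ m): λ is 0.26× this size
- Nuclear scale (10⁻¹⁵ m): λ is 2.6e+04× this size

The wavelength is between nuclear and atomic scales.

This wavelength is appropriate for probing atomic structure but too large for nuclear physics experiments.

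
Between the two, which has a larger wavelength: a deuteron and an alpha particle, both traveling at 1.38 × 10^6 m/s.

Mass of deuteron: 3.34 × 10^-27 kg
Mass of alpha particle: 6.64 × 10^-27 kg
The deuteron has the longer wavelength.

Using λ = h/(mv), since both particles have the same velocity, the wavelength depends only on mass.

For deuteron: λ₁ = h/(m₁v) = 1.44 × 10^-13 m
For alpha particle: λ₂ = h/(m₂v) = 7.23 × 10^-14 m

Since λ ∝ 1/m at constant velocity, the lighter particle has the longer wavelength.

The deuteron has the longer de Broglie wavelength.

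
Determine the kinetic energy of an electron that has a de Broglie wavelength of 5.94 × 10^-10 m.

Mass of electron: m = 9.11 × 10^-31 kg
6.83 × 10^-19 J (or 4.26 eV)

From λ = h/√(2mKE), we solve for KE:

λ² = h²/(2mKE)
KE = h²/(2mλ²)
KE = (6.626 × 10^-34 J·s)² / (2 × 9.11 × 10^-31 kg × (5.94 × 10^-10 m)²)
KE = 6.83 × 10^-19 J
KE = 4.26 eV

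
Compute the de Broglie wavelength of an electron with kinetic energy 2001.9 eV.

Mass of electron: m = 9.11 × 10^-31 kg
2.74 × 10^-11 m

Using λ = h/√(2mKE):

First convert KE to Joules: KE = 2001.9 eV = 3.207 × 10^-16 J

λ = h/√(2mKE)
λ = (6.626 × 10^-34 J·s) / √(2 × 9.11 × 10^-31 kg × 3.207 × 10^-16 J)
λ = 2.74 × 10^-11 m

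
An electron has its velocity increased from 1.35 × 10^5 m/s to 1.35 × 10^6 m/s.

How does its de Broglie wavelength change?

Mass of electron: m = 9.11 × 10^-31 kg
The wavelength decreases by a factor of 10.

Using λ = h/(mv):

Initial wavelength: λ₁ = h/(mv₁) = 5.39 × 10^-9 m
Final wavelength: λ₂ = h/(mv₂) = 5.39 × 10^-10 m

Since λ ∝ 1/v, when velocity increases by a factor of 10, the wavelength decreases by a factor of 10.

λ₂/λ₁ = v₁/v₂ = 1/10

The wavelength decreases by a factor of 10.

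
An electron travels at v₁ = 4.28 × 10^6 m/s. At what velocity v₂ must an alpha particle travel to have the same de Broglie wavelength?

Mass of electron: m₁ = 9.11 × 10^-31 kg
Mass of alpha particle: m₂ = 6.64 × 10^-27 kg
v₂ = 5.87 × 10^2 m/s

For equal de Broglie wavelengths: λ₁ = λ₂

h/(m₁v₁) = h/(m₂v₂)
m₁v₁ = m₂v₂
v₂ = v₁ · (m₁/m₂)

v₂ = 4.28 × 10^6 m/s × (9.11 × 10^-31 kg / 6.64 × 10^-27 kg)
v₂ = 5.87 × 10^2 m/s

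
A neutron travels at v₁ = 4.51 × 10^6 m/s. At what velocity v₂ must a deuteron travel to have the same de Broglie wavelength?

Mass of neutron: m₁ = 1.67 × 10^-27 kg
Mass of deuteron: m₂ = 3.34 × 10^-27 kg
v₂ = 2.26 × 10^6 m/s

For equal de Broglie wavelengths: λ₁ = λ₂

h/(m₁v₁) = h/(m₂v₂)
m₁v₁ = m₂v₂
v₂ = v₁ · (m₁/m₂)

v₂ = 4.51 × 10^6 m/s × (1.67 × 10^-27 kg / 3.34 × 10^-27 kg)
v₂ = 2.26 × 10^6 m/s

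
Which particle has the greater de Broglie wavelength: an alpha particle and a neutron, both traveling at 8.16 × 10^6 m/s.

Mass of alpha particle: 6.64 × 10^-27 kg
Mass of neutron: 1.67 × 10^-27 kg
The neutron has the longer wavelength.

Using λ = h/(mv), since both particles have the same velocity, the wavelength depends only on mass.

For alpha particle: λ₁ = h/(m₁v) = 1.22 × 10^-14 m
For neutron: λ₂ = h/(m₂v) = 4.86 × 10^-14 m

Since λ ∝ 1/m at constant velocity, the lighter particle has the longer wavelength.

The neutron has the longer de Broglie wavelength.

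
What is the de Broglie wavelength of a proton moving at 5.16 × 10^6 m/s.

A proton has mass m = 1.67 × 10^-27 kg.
7.69 × 10^-14 m

Using the de Broglie relation λ = h/(mv):

λ = h/(mv)
λ = (6.626 × 10^-34 J·s) / (1.67 × 10^-27 kg × 5.16 × 10^6 m/s)
λ = 7.69 × 10^-14 m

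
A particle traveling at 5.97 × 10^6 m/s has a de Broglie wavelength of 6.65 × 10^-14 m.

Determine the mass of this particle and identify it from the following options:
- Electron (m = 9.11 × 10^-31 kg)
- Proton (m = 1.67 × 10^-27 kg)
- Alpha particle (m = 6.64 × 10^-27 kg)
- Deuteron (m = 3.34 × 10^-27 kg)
The particle is a proton.

From λ = h/(mv), solve for mass:

m = h/(λv)
m = (6.626 × 10^-34 J·s) / (6.65 × 10^-14 m × 5.97 × 10^6 m/s)
m = 1.67 × 10^-27 kg

Comparing with the listed masses, this is closest to a proton.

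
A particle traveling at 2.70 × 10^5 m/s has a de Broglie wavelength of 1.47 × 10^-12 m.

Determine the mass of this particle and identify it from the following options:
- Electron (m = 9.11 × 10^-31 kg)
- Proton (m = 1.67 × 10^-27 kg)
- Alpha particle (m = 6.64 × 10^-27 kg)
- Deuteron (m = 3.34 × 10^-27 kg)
The particle is a proton.

From λ = h/(mv), solve for mass:

m = h/(λv)
m = (6.626 × 10^-34 J·s) / (1.47 × 10^-12 m × 2.70 × 10^5 m/s)
m = 1.67 × 10^-27 kg

Comparing with the listed masses, this is closest to a proton.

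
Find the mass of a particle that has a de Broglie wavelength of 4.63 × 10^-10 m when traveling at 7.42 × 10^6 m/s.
1.93 × 10^-31 kg

From the de Broglie relation λ = h/(mv), we solve for m:

m = h/(λv)
m = (6.626 × 10^-34 J·s) / (4.63 × 10^-10 m × 7.42 × 10^6 m/s)
m = 1.93 × 10^-31 kg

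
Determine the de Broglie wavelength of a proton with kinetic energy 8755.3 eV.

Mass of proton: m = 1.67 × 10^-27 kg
3.06 × 10^-13 m

Using λ = h/√(2mKE):

First convert KE to Joules: KE = 8755.3 eV = 1.403 × 10^-15 J

λ = h/√(2mKE)
λ = (6.626 × 10^-34 J·s) / √(2 × 1.67 × 10^-27 kg × 1.403 × 10^-15 J)
λ = 3.06 × 10^-13 m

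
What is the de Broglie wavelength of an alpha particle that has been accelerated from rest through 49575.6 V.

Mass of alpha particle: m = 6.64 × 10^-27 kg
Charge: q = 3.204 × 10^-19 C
4.56 × 10^-14 m

When a particle is accelerated through voltage V, it gains kinetic energy KE = qV.

The de Broglie wavelength is then λ = h/√(2mqV):

λ = h/√(2mqV)
λ = (6.626 × 10^-34 J·s) / √(2 × 6.64 × 10^-27 kg × 3.204 × 10^-19 C × 49575.6 V)
λ = 4.56 × 10^-14 m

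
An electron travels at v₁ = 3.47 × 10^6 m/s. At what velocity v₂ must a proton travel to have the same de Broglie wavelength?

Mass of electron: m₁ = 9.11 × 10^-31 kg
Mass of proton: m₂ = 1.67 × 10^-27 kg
v₂ = 1.89 × 10^3 m/s

For equal de Broglie wavelengths: λ₁ = λ₂

h/(m₁v₁) = h/(m₂v₂)
m₁v₁ = m₂v₂
v₂ = v₁ · (m₁/m₂)

v₂ = 3.47 × 10^6 m/s × (9.11 × 10^-31 kg / 1.67 × 10^-27 kg)
v₂ = 1.89 × 10^3 m/s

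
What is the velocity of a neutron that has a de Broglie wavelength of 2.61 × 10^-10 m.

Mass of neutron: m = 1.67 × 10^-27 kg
1.52 × 10^3 m/s

From the de Broglie relation λ = h/(mv), we solve for v:

v = h/(mλ)
v = (6.626 × 10^-34 J·s) / (1.67 × 10^-27 kg × 2.61 × 10^-10 m)
v = 1.52 × 10^3 m/s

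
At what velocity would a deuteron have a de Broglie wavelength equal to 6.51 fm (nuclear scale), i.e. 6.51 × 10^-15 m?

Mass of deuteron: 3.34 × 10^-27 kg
3.05 × 10^7 m/s

From λ = h/(mv), solve for v:

v = h/(mλ)
v = (6.626 × 10^-34 J·s) / (3.34 × 10^-27 kg × 6.51 × 10^-15 m)
v = 3.05 × 10^7 m/s

Note: This velocity is 10.2% of the speed of light, so relativistic corrections would be needed for a more accurate calculation.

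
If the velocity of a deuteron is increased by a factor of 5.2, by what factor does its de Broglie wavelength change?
The wavelength decreases by a factor of 5.2.

From λ = h/(mv), the wavelength is inversely proportional to velocity:

λ ∝ 1/v

If v → 5.2v, then λ → λ/5.2

When velocity is increased by a factor of 5.2, the wavelength decreases by a factor of 5.2.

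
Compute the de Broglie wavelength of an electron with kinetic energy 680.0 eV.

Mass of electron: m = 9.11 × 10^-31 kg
4.70 × 10^-11 m

Using λ = h/√(2mKE):

First convert KE to Joules: KE = 680.0 eV = 1.089 × 10^-16 J

λ = h/√(2mKE)
λ = (6.626 × 10^-34 J·s) / √(2 × 9.11 × 10^-31 kg × 1.089 × 10^-16 J)
λ = 4.70 × 10^-11 m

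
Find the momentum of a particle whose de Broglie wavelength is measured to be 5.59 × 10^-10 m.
1.19 × 10^-24 kg·m/s

From the de Broglie relation λ = h/p, we solve for p:

p = h/λ
p = (6.626 × 10^-34 J·s) / (5.59 × 10^-10 m)
p = 1.19 × 10^-24 kg·m/s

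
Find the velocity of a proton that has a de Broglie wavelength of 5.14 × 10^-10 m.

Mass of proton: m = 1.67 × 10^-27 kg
7.72 × 10^2 m/s

From the de Broglie relation λ = h/(mv), we solve for v:

v = h/(mλ)
v = (6.626 × 10^-34 J·s) / (1.67 × 10^-27 kg × 5.14 × 10^-10 m)
v = 7.72 × 10^2 m/s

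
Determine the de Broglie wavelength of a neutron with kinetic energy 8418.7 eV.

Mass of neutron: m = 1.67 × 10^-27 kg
3.12 × 10^-13 m

Using λ = h/√(2mKE):

First convert KE to Joules: KE = 8418.7 eV = 1.349 × 10^-15 J

λ = h/√(2mKE)
λ = (6.626 × 10^-34 J·s) / √(2 × 1.67 × 10^-27 kg × 1.349 × 10^-15 J)
λ = 3.12 × 10^-13 m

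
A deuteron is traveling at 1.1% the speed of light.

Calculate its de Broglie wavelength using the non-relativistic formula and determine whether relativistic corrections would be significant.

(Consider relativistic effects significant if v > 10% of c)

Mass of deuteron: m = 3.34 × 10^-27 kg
No, relativistic corrections are not needed.

Using the non-relativistic de Broglie formula λ = h/(mv):

v = 1.1% × c = 3.298 × 10^6 m/s

λ = h/(mv)
λ = (6.626 × 10^-34 J·s) / (3.34 × 10^-27 kg × 3.298 × 10^6 m/s)
λ = 6.02 × 10^-14 m

Since v = 1.1% of c < 10% of c, relativistic corrections are NOT significant and this non-relativistic result is a good approximation.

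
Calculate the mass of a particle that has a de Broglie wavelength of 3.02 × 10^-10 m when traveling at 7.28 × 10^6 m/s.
3.01 × 10^-31 kg

From the de Broglie relation λ = h/(mv), we solve for m:

m = h/(λv)
m = (6.626 × 10^-34 J·s) / (3.02 × 10^-10 m × 7.28 × 10^6 m/s)
m = 3.01 × 10^-31 kg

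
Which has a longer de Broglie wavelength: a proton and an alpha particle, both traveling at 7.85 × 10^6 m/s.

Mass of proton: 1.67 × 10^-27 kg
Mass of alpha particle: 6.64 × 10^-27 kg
The proton has the longer wavelength.

Using λ = h/(mv), since both particles have the same velocity, the wavelength depends only on mass.

For proton: λ₁ = h/(m₁v) = 5.05 × 10^-14 m
For alpha particle: λ₂ = h/(m₂v) = 1.27 × 10^-14 m

Since λ ∝ 1/m at constant velocity, the lighter particle has the longer wavelength.

The proton has the longer de Broglie wavelength.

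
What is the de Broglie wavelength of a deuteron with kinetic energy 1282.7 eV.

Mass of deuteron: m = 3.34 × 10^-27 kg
5.66 × 10^-13 m

Using λ = h/√(2mKE):

First convert KE to Joules: KE = 1282.7 eV = 2.055 × 10^-16 J

λ = h/√(2mKE)
λ = (6.626 × 10^-34 J·s) / √(2 × 3.34 × 10^-27 kg × 2.055 × 10^-16 J)
λ = 5.66 × 10^-13 m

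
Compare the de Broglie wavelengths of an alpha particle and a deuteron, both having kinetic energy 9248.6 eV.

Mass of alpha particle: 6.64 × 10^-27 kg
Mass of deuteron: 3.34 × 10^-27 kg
The deuteron has the longer wavelength.

Using λ = h/√(2mKE):

For alpha particle: λ₁ = h/√(2m₁KE) = 1.49 × 10^-13 m
For deuteron: λ₂ = h/√(2m₂KE) = 2.11 × 10^-13 m

Since λ ∝ 1/√m at constant kinetic energy, the lighter particle has the longer wavelength.

The deuteron has the longer de Broglie wavelength.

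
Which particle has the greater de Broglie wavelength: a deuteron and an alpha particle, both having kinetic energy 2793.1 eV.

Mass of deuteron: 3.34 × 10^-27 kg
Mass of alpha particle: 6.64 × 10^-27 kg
The deuteron has the longer wavelength.

Using λ = h/√(2mKE):

For deuteron: λ₁ = h/√(2m₁KE) = 3.83 × 10^-13 m
For alpha particle: λ₂ = h/√(2m₂KE) = 2.72 × 10^-13 m

Since λ ∝ 1/√m at constant kinetic energy, the lighter particle has the longer wavelength.

The deuteron has the longer de Broglie wavelength.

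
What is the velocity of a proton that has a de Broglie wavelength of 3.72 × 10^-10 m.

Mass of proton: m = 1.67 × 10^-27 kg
1.07 × 10^3 m/s

From the de Broglie relation λ = h/(mv), we solve for v:

v = h/(mλ)
v = (6.626 × 10^-34 J·s) / (1.67 × 10^-27 kg × 3.72 × 10^-10 m)
v = 1.07 × 10^3 m/s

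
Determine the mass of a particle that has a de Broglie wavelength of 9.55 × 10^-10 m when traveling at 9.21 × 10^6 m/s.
7.53 × 10^-32 kg

From the de Broglie relation λ = h/(mv), we solve for m:

m = h/(λv)
m = (6.626 × 10^-34 J·s) / (9.55 × 10^-10 m × 9.21 × 10^6 m/s)
m = 7.53 × 10^-32 kg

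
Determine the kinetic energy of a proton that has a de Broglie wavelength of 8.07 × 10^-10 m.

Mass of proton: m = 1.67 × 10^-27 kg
2.02 × 10^-22 J (or 1.26 × 10^-3 eV)

From λ = h/√(2mKE), we solve for KE:

λ² = h²/(2mKE)
KE = h²/(2mλ²)
KE = (6.626 × 10^-34 J·s)² / (2 × 1.67 × 10^-27 kg × (8.07 × 10^-10 m)²)
KE = 2.02 × 10^-22 J
KE = 1.26 × 10^-3 eV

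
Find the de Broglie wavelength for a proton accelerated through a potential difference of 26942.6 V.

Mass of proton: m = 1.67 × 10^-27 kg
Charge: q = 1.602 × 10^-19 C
1.75 × 10^-13 m

When a particle is accelerated through voltage V, it gains kinetic energy KE = qV.

The de Broglie wavelength is then λ = h/√(2mqV):

λ = h/√(2mqV)
λ = (6.626 × 10^-34 J·s) / √(2 × 1.67 × 10^-27 kg × 1.602 × 10^-19 C × 26942.6 V)
λ = 1.75 × 10^-13 m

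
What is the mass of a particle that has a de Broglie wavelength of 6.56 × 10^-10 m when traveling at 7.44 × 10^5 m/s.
1.36 × 10^-30 kg

From the de Broglie relation λ = h/(mv), we solve for m:

m = h/(λv)
m = (6.626 × 10^-34 J·s) / (6.56 × 10^-10 m × 7.44 × 10^5 m/s)
m = 1.36 × 10^-30 kg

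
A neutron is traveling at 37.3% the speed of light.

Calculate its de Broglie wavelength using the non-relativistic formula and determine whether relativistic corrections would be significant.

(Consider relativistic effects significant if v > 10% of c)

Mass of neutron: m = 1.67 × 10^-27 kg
Yes, relativistic corrections are needed.

Using the non-relativistic de Broglie formula λ = h/(mv):

v = 37.3% × c = 1.118 × 10^8 m/s

λ = h/(mv)
λ = (6.626 × 10^-34 J·s) / (1.67 × 10^-27 kg × 1.118 × 10^8 m/s)
λ = 3.55 × 10^-15 m

Since v = 37.3% of c > 10% of c, relativistic corrections ARE significant and the actual wavelength would differ from this non-relativistic estimate.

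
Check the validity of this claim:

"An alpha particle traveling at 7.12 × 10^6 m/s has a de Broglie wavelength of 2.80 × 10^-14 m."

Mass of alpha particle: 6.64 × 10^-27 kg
False

The claim is incorrect.

Using λ = h/(mv):
λ = (6.626 × 10^-34 J·s) / (6.64 × 10^-27 kg × 7.12 × 10^6 m/s)
λ = 1.40 × 10^-14 m

The actual wavelength differs from the claimed 2.80 × 10^-14 m.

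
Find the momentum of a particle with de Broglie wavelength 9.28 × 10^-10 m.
7.14 × 10^-25 kg·m/s

From the de Broglie relation λ = h/p, we solve for p:

p = h/λ
p = (6.626 × 10^-34 J·s) / (9.28 × 10^-10 m)
p = 7.14 × 10^-25 kg·m/s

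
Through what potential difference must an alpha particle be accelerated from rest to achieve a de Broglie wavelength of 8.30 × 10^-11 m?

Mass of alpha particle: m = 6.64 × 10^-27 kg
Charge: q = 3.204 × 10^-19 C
1.50 × 10^-2 V

From λ = h/√(2mqV), we solve for V:

λ² = h²/(2mqV)
V = h²/(2mqλ²)
V = (6.626 × 10^-34 J·s)² / (2 × 6.64 × 10^-27 kg × 3.204 × 10^-19 C × (8.30 × 10^-11 m)²)
V = 1.50 × 10^-2 V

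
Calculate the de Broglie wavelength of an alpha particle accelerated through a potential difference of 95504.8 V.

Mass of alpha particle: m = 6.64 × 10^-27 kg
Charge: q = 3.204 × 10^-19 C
3.29 × 10^-14 m

When a particle is accelerated through voltage V, it gains kinetic energy KE = qV.

The de Broglie wavelength is then λ = h/√(2mqV):

λ = h/√(2mqV)
λ = (6.626 × 10^-34 J·s) / √(2 × 6.64 × 10^-27 kg × 3.204 × 10^-19 C × 95504.8 V)
λ = 3.29 × 10^-14 m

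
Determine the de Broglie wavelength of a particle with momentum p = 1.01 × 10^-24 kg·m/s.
6.56 × 10^-10 m

Using the de Broglie relation λ = h/p:

λ = h/p
λ = (6.626 × 10^-34 J·s) / (1.01 × 10^-24 kg·m/s)
λ = 6.56 × 10^-10 m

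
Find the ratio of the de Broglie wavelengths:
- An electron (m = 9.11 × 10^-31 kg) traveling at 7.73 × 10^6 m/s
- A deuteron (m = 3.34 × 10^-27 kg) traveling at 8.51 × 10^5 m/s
λ₁/λ₂ = 404

Using λ = h/(mv):

λ₁ = h/(m₁v₁) = 9.41 × 10^-11 m
λ₂ = h/(m₂v₂) = 2.33 × 10^-13 m

Ratio λ₁/λ₂ = (m₂v₂)/(m₁v₁)
         = (3.34 × 10^-27 kg × 8.51 × 10^5 m/s) / (9.11 × 10^-31 kg × 7.73 × 10^6 m/s)
         = 404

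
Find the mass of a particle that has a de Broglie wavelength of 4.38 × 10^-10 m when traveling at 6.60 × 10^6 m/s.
2.29 × 10^-31 kg

From the de Broglie relation λ = h/(mv), we solve for m:

m = h/(λv)
m = (6.626 × 10^-34 J·s) / (4.38 × 10^-10 m × 6.60 × 10^6 m/s)
m = 2.29 × 10^-31 kg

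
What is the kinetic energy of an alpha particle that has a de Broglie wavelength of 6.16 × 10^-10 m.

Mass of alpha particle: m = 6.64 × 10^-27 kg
8.71 × 10^-23 J (or 5.44 × 10^-4 eV)

From λ = h/√(2mKE), we solve for KE:

λ² = h²/(2mKE)
KE = h²/(2mλ²)
KE = (6.626 × 10^-34 J·s)² / (2 × 6.64 × 10^-27 kg × (6.16 × 10^-10 m)²)
KE = 8.71 × 10^-23 J
KE = 5.44 × 10^-4 eV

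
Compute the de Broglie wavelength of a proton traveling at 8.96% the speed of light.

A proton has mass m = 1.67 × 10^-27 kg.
1.48 × 10^-14 m

Using the de Broglie relation λ = h/(mv):

v = 8.96% × c = 2.686 × 10^7 m/s

λ = h/(mv)
λ = (6.626 × 10^-34 J·s) / (1.67 × 10^-27 kg × 2.686 × 10^7 m/s)
λ = 1.48 × 10^-14 m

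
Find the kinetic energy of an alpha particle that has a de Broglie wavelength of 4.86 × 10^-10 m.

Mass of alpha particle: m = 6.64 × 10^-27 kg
1.40 × 10^-22 J (or 8.74 × 10^-4 eV)

From λ = h/√(2mKE), we solve for KE:

λ² = h²/(2mKE)
KE = h²/(2mλ²)
KE = (6.626 × 10^-34 J·s)² / (2 × 6.64 × 10^-27 kg × (4.86 × 10^-10 m)²)
KE = 1.40 × 10^-22 J
KE = 8.74 × 10^-4 eV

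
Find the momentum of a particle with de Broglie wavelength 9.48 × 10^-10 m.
6.99 × 10^-25 kg·m/s

From the de Broglie relation λ = h/p, we solve for p:

p = h/λ
p = (6.626 × 10^-34 J·s) / (9.48 × 10^-10 m)
p = 6.99 × 10^-25 kg·m/s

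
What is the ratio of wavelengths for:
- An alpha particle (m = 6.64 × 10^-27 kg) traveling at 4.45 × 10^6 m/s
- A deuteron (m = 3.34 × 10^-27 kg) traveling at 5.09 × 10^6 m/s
λ₁/λ₂ = 0.575

Using λ = h/(mv):

λ₁ = h/(m₁v₁) = 2.24 × 10^-14 m
λ₂ = h/(m₂v₂) = 3.90 × 10^-14 m

Ratio λ₁/λ₂ = (m₂v₂)/(m₁v₁)
         = (3.34 × 10^-27 kg × 5.09 × 10^6 m/s) / (6.64 × 10^-27 kg × 4.45 × 10^6 m/s)
         = 0.575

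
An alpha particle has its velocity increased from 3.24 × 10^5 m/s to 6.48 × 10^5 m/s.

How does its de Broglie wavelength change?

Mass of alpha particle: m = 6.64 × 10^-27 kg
The wavelength decreases by a factor of 2.

Using λ = h/(mv):

Initial wavelength: λ₁ = h/(mv₁) = 3.08 × 10^-13 m
Final wavelength: λ₂ = h/(mv₂) = 1.54 × 10^-13 m

Since λ ∝ 1/v, when velocity increases by a factor of 2, the wavelength decreases by a factor of 2.

λ₂/λ₁ = v₁/v₂ = 1/2

The wavelength decreases by a factor of 2.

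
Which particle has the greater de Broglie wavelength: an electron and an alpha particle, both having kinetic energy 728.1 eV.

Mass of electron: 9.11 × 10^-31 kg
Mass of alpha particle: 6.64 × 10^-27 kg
The electron has the longer wavelength.

Using λ = h/√(2mKE):

For electron: λ₁ = h/√(2m₁KE) = 4.54 × 10^-11 m
For alpha particle: λ₂ = h/√(2m₂KE) = 5.32 × 10^-13 m

Since λ ∝ 1/√m at constant kinetic energy, the lighter particle has the longer wavelength.

The electron has the longer de Broglie wavelength.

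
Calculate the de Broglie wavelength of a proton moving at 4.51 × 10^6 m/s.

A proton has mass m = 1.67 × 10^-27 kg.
8.80 × 10^-14 m

Using the de Broglie relation λ = h/(mv):

λ = h/(mv)
λ = (6.626 × 10^-34 J·s) / (1.67 × 10^-27 kg × 4.51 × 10^6 m/s)
λ = 8.80 × 10^-14 m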